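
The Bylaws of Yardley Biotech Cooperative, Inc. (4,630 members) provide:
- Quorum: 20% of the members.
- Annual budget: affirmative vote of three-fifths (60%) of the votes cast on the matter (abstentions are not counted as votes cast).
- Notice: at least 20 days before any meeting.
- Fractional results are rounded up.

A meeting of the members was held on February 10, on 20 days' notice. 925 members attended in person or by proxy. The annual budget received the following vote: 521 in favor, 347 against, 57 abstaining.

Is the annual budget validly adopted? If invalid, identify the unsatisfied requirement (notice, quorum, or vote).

Invalid — quorum requirement not satisfied.

Notice: 20 days given; 20 required. Satisfied.
Quorum: 20% of 4,630 = 926; 925 present. Not satisfied.
Vote: requires three-fifths of the votes cast (925 − 57 abstaining = 868); 3/5 of 868 = 520.80, rounded up to 521, so 521 needed; 521 in favor. Satisfied.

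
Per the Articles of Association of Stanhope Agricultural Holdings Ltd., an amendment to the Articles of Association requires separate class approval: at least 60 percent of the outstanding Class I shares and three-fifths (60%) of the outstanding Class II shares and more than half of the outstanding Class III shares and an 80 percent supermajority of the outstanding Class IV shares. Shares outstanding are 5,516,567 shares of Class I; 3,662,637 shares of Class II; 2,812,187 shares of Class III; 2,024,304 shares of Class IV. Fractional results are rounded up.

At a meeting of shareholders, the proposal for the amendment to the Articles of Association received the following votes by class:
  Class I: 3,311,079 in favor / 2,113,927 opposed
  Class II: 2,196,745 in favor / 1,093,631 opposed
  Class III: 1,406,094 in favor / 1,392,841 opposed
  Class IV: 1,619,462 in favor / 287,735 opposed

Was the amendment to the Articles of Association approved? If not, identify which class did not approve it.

Not approved — the Class II shares did not give the required vote.

Class I: 3/5 of 5516567 = 3309940.20, rounded up to 3309941; 3,309,941 required, 3,311,079 in favor — approved.
Class II: 3/5 of 3662637 = 2197582.20, rounded up to 2197583; 2,197,583 required, 2,196,745 in favor — not approved.
Class III: a majority of 2812187 is 1406094; 1,406,094 required, 1,406,094 in favor — approved.
Class IV: 4/5 of 2024304 = 1619443.20, rounded up to 1619444; 1,619,444 required, 1,619,462 in favor — approved.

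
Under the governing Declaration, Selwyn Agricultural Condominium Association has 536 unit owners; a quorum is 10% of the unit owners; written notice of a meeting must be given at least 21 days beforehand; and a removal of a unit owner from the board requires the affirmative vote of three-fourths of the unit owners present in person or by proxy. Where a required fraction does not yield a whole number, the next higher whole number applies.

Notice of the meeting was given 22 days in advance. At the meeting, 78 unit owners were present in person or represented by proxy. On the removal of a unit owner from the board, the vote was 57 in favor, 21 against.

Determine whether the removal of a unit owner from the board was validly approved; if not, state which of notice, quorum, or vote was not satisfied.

Notice: 22 days given; 21 required. Satisfied.
Quorum: 10% of 536 = 53.60, rounded up to 54; 78 present. Satisfied.
Vote: requires three-fourths of those present (78); 3/4 of 78 = 58.50, rounded up to 59, so 59 needed; 57 in favor. Not satisfied.

Invalid — vote requirement not satisfied.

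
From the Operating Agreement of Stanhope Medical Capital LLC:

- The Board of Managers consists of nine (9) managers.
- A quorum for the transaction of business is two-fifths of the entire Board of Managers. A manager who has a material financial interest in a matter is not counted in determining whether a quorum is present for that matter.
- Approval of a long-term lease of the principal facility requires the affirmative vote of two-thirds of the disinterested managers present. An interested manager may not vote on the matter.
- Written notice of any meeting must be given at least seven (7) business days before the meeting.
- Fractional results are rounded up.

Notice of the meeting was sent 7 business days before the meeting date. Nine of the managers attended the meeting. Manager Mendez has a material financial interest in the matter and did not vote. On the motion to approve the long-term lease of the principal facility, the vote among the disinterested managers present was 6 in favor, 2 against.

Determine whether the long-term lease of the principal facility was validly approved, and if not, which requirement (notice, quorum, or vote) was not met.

Notice: 7 business days given; 7 required (7 ≥ 7). Satisfied.
Quorum: 9 present, but the 1 interested manager does not count, leaving 8. Quorum is 4. Satisfied.
Vote: the long-term lease of the principal facility requires two-thirds of the disinterested managers present (9 − 1 = 8). 2/3 of 8 = 5.33, rounded up to 6, so 6 affirmative votes are needed; 6 voted in favor. Satisfied.

Valid — all requirements satisfied.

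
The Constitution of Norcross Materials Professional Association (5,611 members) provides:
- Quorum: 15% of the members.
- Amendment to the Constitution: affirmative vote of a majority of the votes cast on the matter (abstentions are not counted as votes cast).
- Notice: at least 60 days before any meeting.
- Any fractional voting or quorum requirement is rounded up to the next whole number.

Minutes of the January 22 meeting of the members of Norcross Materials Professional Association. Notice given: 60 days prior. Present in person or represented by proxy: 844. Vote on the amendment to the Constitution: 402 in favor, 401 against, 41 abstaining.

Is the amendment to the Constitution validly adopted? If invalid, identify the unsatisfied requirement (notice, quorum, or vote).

Notice: 60 days given; 60 required. Satisfied.
Quorum: 15% of 5,611 = 841.65, rounded up to 842; 844 present. Satisfied.
Vote: requires a majority of the votes cast (844 − 41 abstaining = 803); a majority of 803 is 402, so 402 needed; 402 in favor. Satisfied.

Valid — all requirements satisfied.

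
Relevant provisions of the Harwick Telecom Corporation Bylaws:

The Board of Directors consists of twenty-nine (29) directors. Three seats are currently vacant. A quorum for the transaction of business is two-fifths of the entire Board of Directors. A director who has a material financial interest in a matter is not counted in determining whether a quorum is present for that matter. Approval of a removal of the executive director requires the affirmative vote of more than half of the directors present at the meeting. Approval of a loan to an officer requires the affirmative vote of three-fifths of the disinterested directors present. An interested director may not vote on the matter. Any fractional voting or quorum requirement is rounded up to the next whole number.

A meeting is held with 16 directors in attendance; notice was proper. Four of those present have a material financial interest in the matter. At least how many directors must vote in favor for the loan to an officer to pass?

The loan to an officer requires three-fifths of the disinterested directors present (16 − 4 = 12).
3/5 of 12 = 7.20, rounded up to 8.

8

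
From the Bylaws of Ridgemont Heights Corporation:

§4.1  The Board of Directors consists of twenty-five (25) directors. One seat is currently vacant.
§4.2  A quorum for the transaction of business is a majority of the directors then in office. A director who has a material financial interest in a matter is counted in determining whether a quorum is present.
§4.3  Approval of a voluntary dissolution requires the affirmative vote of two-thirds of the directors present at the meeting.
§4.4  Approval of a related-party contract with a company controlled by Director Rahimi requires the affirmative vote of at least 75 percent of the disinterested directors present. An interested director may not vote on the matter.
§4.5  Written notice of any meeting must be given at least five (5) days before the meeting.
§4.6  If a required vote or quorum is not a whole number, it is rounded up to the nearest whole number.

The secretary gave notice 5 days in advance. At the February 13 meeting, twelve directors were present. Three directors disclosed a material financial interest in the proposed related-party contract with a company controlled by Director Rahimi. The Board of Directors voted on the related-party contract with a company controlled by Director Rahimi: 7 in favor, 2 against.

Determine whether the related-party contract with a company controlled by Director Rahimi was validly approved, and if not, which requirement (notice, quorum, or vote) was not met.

Notice: 5 days given; 5 required (5 ≥ 5). Satisfied.
Quorum: 12 present (interested directors count toward quorum); quorum is 13. Not satisfied.
Vote: the related-party contract with a company controlled by Director Rahimi requires three-fourths of the disinterested directors present (12 − 3 = 9). 3/4 of 9 = 6.75, rounded up to 7, so 7 affirmative votes are needed; 7 voted in favor. Satisfied. (Moot — without a quorum no business can be validly transacted.)

Invalid — quorum requirement not satisfied.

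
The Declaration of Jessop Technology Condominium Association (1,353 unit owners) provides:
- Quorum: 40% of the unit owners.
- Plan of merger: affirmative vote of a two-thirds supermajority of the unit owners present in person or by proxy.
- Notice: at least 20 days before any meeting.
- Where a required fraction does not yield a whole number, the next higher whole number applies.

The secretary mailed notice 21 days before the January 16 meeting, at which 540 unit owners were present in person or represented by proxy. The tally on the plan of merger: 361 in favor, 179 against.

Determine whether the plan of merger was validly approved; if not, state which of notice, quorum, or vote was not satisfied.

Notice: 21 days given; 20 required. Satisfied.
Quorum: 40% of 1,353 = 541.20, rounded up to 542; 540 present. Not satisfied.
Vote: requires two-thirds of those present (540); 2/3 of 540 = 360, so 360 needed; 361 in favor. Satisfied.

Invalid — quorum requirement not satisfied.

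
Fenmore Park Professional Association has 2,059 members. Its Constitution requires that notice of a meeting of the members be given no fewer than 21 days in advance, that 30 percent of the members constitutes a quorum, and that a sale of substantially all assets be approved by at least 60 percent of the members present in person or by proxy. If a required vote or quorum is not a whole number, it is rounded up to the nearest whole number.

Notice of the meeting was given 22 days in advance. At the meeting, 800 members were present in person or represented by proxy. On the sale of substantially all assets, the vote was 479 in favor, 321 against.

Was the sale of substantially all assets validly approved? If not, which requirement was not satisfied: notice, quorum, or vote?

Invalid — vote requirement not satisfied.

Notice: 22 days given; 21 required. Satisfied.
Quorum: 30% of 2,059 = 617.70, rounded up to 618; 800 present. Satisfied.
Vote: requires three-fifths of those present (800); 3/5 of 800 = 480, so 480 needed; 479 in favor. Not satisfied.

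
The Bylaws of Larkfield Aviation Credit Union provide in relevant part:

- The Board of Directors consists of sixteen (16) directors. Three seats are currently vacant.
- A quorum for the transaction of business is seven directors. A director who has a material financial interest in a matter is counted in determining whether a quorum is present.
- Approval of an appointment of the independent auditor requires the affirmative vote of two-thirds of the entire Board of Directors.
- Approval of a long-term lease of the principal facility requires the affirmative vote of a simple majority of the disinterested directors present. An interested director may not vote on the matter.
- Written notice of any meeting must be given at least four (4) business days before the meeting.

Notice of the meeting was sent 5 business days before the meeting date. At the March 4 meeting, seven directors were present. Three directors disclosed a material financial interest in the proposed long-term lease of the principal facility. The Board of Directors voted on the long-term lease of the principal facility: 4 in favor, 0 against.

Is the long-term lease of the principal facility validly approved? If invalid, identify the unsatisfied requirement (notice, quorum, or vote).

Valid — all requirements satisfied.

Notice: 5 business days given; 4 required (5 ≥ 4). Satisfied.
Quorum: 7 present (interested directors count toward quorum); quorum is 7. Satisfied.
Vote: the long-term lease of the principal facility requires a majority of the disinterested directors present (7 − 3 = 4). A majority of 4 is 3, so 3 affirmative votes are needed; 4 voted in favor. Satisfied.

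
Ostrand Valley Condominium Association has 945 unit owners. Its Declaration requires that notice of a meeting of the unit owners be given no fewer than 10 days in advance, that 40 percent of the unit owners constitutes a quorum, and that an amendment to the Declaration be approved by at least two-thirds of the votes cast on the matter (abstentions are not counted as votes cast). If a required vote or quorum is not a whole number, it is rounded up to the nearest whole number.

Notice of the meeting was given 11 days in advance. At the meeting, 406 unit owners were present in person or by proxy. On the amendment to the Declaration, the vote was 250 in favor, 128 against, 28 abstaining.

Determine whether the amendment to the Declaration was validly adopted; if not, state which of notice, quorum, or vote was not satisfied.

Notice: 11 days given; 10 required. Satisfied.
Quorum: 40% of 945 = 378; 406 present. Satisfied.
Vote: requires two-thirds of the votes cast (406 − 28 abstaining = 378); 2/3 of 378 = 252, so 252 needed; 250 in favor. Not satisfied.

Invalid — vote requirement not satisfied.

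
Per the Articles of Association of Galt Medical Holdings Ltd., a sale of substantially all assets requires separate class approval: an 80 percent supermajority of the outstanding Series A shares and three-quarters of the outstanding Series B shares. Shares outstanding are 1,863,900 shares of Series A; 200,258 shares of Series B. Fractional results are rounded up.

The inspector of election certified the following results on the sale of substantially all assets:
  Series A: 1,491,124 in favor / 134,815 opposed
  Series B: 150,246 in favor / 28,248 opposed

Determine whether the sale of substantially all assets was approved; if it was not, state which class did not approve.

Series A: 4/5 of 1863900 = 1491120; 1,491,120 required, 1,491,124 in favor — approved.
Series B: 3/4 of 200258 = 150193.50, rounded up to 150194; 150,194 required, 150,246 in favor — approved.

Approved — every class gave the required vote.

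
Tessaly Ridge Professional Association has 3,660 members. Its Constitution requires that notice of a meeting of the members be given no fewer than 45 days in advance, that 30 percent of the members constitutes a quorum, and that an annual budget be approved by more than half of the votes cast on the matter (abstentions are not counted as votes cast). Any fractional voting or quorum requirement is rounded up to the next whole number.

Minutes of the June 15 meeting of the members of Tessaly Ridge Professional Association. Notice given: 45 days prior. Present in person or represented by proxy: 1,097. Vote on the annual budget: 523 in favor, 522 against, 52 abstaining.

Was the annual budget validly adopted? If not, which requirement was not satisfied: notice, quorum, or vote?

Invalid — quorum requirement not satisfied.

Notice: 45 days given; 45 required. Satisfied.
Quorum: 30% of 3,660 = 1,098; 1,097 present. Not satisfied.
Vote: requires a majority of the votes cast (1,097 − 52 abstaining = 1,045); a majority of 1045 is 523, so 523 needed; 523 in favor. Satisfied.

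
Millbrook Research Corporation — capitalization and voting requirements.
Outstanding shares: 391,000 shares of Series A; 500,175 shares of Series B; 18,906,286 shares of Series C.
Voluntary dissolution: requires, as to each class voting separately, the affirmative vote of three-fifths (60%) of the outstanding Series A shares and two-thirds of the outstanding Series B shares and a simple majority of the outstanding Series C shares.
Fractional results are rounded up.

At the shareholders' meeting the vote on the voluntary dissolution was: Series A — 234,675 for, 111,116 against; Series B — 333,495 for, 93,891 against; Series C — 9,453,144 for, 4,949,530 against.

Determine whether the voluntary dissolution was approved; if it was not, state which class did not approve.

Series A: 3/5 of 391000 = 234600; 234,600 required, 234,675 in favor — approved.
Series B: 2/3 of 500175 = 333450; 333,450 required, 333,495 in favor — approved.
Series C: a majority of 18906286 is 9453144; 9,453,144 required, 9,453,144 in favor — approved.

Approved — every class gave the required vote.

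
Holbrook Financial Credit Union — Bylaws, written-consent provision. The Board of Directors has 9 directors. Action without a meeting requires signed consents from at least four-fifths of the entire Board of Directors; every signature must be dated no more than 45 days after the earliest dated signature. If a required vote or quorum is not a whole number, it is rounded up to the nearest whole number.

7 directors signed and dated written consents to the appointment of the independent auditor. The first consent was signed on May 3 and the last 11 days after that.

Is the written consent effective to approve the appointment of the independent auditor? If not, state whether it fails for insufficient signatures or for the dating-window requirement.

Signatures required: at least four-fifths of 9 — 4/5 of 9 = 7.20, rounded up to 8, so 8 needed; 7 signed. Insufficient.
Dating window: the latest signature is 11 days after the earliest; the limit is 45 days. Within the window.

Not effective — insufficient signatures.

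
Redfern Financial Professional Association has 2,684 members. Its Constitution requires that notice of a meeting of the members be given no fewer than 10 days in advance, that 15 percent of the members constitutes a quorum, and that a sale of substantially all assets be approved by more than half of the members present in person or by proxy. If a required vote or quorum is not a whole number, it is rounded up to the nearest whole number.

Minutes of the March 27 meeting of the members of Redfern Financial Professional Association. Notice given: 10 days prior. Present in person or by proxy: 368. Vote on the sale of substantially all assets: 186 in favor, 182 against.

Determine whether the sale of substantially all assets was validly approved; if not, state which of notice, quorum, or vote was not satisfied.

Notice: 10 days given; 10 required. Satisfied.
Quorum: 15% of 2,684 = 402.60, rounded up to 403; 368 present. Not satisfied.
Vote: requires a majority of those present (368); a majority of 368 is 185, so 185 needed; 186 in favor. Satisfied.

Invalid — quorum requirement not satisfied.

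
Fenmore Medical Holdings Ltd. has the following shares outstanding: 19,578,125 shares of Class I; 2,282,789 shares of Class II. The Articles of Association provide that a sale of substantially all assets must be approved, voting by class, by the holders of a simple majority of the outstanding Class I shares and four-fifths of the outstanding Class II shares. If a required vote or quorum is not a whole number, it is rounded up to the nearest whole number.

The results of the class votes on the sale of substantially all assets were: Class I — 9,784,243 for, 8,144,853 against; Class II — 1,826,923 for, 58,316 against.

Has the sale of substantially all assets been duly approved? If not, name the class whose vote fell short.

Class I: a majority of 19578125 is 9789063; 9,789,063 required, 9,784,243 in favor — not approved.
Class II: 4/5 of 2282789 = 1826231.20, rounded up to 1826232; 1,826,232 required, 1,826,923 in favor — approved.

Not approved — the Class I shares did not give the required vote.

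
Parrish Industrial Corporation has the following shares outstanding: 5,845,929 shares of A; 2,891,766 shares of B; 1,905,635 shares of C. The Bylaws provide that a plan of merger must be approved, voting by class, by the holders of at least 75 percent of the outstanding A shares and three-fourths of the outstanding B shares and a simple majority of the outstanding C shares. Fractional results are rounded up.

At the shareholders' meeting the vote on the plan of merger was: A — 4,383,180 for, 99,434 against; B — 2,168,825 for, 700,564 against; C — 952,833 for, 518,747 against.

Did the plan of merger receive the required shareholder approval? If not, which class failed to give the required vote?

A: 3/4 of 5845929 = 4384446.75, rounded up to 4384447; 4,384,447 required, 4,383,180 in favor — not approved.
B: 3/4 of 2891766 = 2168824.50, rounded up to 2168825; 2,168,825 required, 2,168,825 in favor — approved.
C: a majority of 1905635 is 952818; 952,818 required, 952,833 in favor — approved.

Not approved — the A shares did not give the required vote.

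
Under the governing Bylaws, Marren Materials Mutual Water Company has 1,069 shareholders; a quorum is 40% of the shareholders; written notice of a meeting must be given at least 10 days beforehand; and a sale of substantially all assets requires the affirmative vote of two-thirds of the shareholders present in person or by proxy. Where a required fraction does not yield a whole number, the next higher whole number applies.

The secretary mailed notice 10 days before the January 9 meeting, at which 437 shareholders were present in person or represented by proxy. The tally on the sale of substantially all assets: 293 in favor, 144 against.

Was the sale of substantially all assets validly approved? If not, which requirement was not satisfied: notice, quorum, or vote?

Notice: 10 days given; 10 required. Satisfied.
Quorum: 40% of 1,069 = 427.60, rounded up to 428; 437 present. Satisfied.
Vote: requires two-thirds of those present (437); 2/3 of 437 = 291.33, rounded up to 292, so 292 needed; 293 in favor. Satisfied.

Valid — all requirements satisfied.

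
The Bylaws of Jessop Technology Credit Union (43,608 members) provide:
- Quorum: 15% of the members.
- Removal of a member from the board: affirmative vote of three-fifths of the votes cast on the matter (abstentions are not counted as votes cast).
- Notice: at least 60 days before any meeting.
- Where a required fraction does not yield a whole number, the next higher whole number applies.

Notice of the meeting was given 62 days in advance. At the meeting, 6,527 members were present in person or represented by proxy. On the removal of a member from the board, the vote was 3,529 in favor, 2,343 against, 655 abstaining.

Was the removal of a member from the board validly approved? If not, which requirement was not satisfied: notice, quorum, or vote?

Invalid — quorum requirement not satisfied.

Notice: 62 days given; 60 required. Satisfied.
Quorum: 15% of 43,608 = 6,541.20, rounded up to 6,542; 6,527 present. Not satisfied.
Vote: requires three-fifths of the votes cast (6,527 − 655 abstaining = 5,872); 3/5 of 5872 = 3523.20, rounded up to 3524, so 3,524 needed; 3,529 in favor. Satisfied.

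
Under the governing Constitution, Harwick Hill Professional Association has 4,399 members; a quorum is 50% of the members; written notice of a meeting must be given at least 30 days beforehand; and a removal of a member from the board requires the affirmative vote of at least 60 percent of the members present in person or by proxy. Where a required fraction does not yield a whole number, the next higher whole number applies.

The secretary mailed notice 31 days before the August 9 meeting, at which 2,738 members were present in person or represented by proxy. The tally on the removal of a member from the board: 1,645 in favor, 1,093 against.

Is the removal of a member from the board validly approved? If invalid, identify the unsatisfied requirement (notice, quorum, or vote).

Notice: 31 days given; 30 required. Satisfied.
Quorum: 50% of 4,399 = 2,199.50, rounded up to 2,200; 2,738 present. Satisfied.
Vote: requires three-fifths of those present (2,738); 3/5 of 2738 = 1642.80, rounded up to 1643, so 1,643 needed; 1,645 in favor. Satisfied.

Valid — all requirements satisfied.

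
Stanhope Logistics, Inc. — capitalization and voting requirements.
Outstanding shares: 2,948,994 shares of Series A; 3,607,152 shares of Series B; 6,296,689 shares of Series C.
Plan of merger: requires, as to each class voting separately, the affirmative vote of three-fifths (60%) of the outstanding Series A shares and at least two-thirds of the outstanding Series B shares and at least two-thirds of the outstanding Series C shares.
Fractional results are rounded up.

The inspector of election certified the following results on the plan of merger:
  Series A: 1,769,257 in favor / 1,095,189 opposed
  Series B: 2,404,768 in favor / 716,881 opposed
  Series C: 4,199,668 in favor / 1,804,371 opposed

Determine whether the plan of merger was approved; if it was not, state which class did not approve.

Series A: 3/5 of 2948994 = 1769396.40, rounded up to 1769397; 1,769,397 required, 1,769,257 in favor — not approved.
Series B: 2/3 of 3607152 = 2404768; 2,404,768 required, 2,404,768 in favor — approved.
Series C: 2/3 of 6296689 = 4197792.67, rounded up to 4197793; 4,197,793 required, 4,199,668 in favor — approved.

Not approved — the Series A shares did not give the required vote.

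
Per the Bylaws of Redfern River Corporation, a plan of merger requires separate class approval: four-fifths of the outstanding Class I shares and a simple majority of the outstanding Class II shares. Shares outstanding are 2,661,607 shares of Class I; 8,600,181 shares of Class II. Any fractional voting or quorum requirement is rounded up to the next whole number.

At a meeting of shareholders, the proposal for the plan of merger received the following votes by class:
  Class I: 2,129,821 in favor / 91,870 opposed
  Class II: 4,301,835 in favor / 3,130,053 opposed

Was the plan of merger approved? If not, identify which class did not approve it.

Class I: 4/5 of 2661607 = 2129285.60, rounded up to 2129286; 2,129,286 required, 2,129,821 in favor — approved.
Class II: a majority of 8600181 is 4300091; 4,300,091 required, 4,301,835 in favor — approved.

Approved — every class gave the required vote.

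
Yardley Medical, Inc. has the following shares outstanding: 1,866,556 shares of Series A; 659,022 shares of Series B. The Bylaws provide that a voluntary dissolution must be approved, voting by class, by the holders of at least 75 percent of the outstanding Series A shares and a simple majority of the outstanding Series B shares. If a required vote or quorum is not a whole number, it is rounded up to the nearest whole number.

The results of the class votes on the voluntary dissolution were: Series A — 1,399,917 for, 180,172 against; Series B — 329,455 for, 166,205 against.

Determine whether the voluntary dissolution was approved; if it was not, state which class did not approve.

Series A: 3/4 of 1866556 = 1399917; 1,399,917 required, 1,399,917 in favor — approved.
Series B: a majority of 659022 is 329512; 329,512 required, 329,455 in favor — not approved.

Not approved — the Series B shares did not give the required vote.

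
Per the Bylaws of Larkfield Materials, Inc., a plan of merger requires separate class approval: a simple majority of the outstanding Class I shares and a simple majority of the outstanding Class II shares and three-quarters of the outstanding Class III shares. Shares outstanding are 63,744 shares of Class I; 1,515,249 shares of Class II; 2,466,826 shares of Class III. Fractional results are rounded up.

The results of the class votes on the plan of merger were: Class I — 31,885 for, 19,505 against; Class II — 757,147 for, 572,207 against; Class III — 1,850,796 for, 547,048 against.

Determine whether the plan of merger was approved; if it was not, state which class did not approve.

Not approved — the Class II shares did not give the required vote.

Class I: a majority of 63744 is 31873; 31,873 required, 31,885 in favor — approved.
Class II: a majority of 1515249 is 757625; 757,625 required, 757,147 in favor — not approved.
Class III: 3/4 of 2466826 = 1850119.50, rounded up to 1850120; 1,850,120 required, 1,850,796 in favor — approved.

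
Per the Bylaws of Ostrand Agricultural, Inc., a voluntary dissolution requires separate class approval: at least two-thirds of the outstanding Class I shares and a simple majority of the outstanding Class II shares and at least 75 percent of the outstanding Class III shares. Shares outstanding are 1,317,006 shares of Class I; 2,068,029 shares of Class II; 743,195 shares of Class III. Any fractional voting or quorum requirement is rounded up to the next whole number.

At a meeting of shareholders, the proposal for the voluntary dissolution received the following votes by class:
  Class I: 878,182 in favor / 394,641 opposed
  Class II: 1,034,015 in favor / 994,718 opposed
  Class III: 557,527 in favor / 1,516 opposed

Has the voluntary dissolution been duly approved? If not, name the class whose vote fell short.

Class I: 2/3 of 1317006 = 878004; 878,004 required, 878,182 in favor — approved.
Class II: a majority of 2068029 is 1034015; 1,034,015 required, 1,034,015 in favor — approved.
Class III: 3/4 of 743195 = 557396.25, rounded up to 557397; 557,397 required, 557,527 in favor — approved.

Approved — every class gave the required vote.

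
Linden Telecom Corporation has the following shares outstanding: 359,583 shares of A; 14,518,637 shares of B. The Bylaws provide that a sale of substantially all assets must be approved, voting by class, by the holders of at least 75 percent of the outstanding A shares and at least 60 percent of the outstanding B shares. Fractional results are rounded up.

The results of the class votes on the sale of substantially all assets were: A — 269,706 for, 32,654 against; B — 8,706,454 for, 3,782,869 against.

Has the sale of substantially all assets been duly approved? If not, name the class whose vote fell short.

A: 3/4 of 359583 = 269687.25, rounded up to 269688; 269,688 required, 269,706 in favor — approved.
B: 3/5 of 14518637 = 8711182.20, rounded up to 8711183; 8,711,183 required, 8,706,454 in favor — not approved.

Not approved — the B shares did not give the required vote.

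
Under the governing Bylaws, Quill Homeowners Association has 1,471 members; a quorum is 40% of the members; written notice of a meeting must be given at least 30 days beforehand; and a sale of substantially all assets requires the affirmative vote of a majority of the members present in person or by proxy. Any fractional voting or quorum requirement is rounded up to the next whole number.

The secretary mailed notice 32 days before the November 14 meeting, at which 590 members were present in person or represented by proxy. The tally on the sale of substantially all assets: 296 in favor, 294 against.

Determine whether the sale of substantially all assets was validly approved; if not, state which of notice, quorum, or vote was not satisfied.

Valid — all requirements satisfied.

Notice: 32 days given; 30 required. Satisfied.
Quorum: 40% of 1,471 = 588.40, rounded up to 589; 590 present. Satisfied.
Vote: requires a majority of those present (590); a majority of 590 is 296, so 296 needed; 296 in favor. Satisfied.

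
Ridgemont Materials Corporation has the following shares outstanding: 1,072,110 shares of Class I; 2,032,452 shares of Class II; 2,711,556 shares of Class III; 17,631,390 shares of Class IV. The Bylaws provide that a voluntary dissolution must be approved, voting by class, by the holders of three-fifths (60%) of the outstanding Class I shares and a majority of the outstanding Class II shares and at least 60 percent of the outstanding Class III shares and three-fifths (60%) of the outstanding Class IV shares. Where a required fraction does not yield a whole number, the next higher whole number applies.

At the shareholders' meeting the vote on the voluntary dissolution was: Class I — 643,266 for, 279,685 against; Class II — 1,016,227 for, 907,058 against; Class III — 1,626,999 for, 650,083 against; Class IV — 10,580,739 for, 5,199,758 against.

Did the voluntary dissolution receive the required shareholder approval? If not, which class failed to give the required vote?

Class I: 3/5 of 1072110 = 643266; 643,266 required, 643,266 in favor — approved.
Class II: a majority of 2032452 is 1016227; 1,016,227 required, 1,016,227 in favor — approved.
Class III: 3/5 of 2711556 = 1626933.60, rounded up to 1626934; 1,626,934 required, 1,626,999 in favor — approved.
Class IV: 3/5 of 17631390 = 10578834; 10,578,834 required, 10,580,739 in favor — approved.

Approved — every class gave the required vote.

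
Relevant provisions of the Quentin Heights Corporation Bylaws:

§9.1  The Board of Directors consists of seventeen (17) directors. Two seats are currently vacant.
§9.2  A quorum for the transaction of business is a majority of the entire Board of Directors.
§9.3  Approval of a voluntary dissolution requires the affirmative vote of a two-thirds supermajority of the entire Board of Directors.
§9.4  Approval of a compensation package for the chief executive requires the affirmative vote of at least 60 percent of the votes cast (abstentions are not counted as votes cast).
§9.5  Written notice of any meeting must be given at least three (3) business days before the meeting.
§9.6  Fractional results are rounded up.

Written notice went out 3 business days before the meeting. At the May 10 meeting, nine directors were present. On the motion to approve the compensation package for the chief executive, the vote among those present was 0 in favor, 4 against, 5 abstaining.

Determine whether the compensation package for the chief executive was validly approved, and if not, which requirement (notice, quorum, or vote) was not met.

Invalid — vote requirement not satisfied.

Notice: 3 business days given; 3 required (3 ≥ 3). Satisfied.
Quorum: 9 present; quorum is 9. Satisfied.
Vote: the compensation package for the chief executive requires three-fifths of the votes cast (9 present − 5 abstaining = 4). 3/5 of 4 = 2.40, rounded up to 3, so 3 affirmative votes are needed; 0 voted in favor. Not satisfied.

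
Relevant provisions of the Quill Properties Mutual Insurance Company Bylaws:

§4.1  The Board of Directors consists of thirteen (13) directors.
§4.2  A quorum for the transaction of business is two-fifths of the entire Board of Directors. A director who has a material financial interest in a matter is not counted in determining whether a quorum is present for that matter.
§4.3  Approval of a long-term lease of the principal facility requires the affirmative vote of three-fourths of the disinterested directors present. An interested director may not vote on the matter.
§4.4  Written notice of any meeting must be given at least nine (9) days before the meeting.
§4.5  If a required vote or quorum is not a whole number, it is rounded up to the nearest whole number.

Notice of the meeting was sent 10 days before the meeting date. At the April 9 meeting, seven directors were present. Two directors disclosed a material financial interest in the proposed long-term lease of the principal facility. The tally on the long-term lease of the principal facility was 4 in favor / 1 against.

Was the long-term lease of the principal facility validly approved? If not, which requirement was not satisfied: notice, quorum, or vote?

Notice: 10 days given; 9 required (10 ≥ 9). Satisfied.
Quorum: 7 present, but the 2 interested directors do not count, leaving 5. Quorum is 6. Not satisfied.
Vote: the long-term lease of the principal facility requires three-fourths of the disinterested directors present (7 − 2 = 5). 3/4 of 5 = 3.75, rounded up to 4, so 4 affirmative votes are needed; 4 voted in favor. Satisfied. (Moot — without a quorum no business can be validly transacted.)

Invalid — quorum requirement not satisfied.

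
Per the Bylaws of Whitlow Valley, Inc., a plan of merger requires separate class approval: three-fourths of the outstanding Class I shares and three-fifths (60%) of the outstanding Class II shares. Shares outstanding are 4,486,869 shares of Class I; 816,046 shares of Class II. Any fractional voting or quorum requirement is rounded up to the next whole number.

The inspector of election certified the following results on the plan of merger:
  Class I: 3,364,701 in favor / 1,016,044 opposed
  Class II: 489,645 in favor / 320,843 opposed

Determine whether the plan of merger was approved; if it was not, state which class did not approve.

Class I: 3/4 of 4486869 = 3365151.75, rounded up to 3365152; 3,365,152 required, 3,364,701 in favor — not approved.
Class II: 3/5 of 816046 = 489627.60, rounded up to 489628; 489,628 required, 489,645 in favor — approved.

Not approved — the Class I shares did not give the required vote.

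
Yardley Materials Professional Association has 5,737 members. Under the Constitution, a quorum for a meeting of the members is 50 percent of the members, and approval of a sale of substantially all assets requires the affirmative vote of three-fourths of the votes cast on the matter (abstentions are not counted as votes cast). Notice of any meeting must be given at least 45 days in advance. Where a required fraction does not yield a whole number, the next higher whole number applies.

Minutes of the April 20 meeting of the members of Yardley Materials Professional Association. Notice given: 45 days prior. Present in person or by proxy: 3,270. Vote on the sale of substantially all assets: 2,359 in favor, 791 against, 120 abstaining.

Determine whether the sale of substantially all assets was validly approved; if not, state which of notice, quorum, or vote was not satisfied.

Notice: 45 days given; 45 required. Satisfied.
Quorum: 50% of 5,737 = 2,868.50, rounded up to 2,869; 3,270 present. Satisfied.
Vote: requires three-fourths of the votes cast (3,270 − 120 abstaining = 3,150); 3/4 of 3150 = 2362.50, rounded up to 2363, so 2,363 needed; 2,359 in favor. Not satisfied.

Invalid — vote requirement not satisfied.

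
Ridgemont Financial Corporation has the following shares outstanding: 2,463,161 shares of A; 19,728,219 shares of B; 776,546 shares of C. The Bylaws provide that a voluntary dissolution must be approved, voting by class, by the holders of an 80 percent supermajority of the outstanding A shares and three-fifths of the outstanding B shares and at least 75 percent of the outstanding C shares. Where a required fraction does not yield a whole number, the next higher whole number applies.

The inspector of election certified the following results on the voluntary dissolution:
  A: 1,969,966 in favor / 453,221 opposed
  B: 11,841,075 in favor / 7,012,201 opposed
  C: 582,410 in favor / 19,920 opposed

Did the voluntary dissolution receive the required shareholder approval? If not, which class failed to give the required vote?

A: 4/5 of 2463161 = 1970528.80, rounded up to 1970529; 1,970,529 required, 1,969,966 in favor — not approved.
B: 3/5 of 19728219 = 11836931.40, rounded up to 11836932; 11,836,932 required, 11,841,075 in favor — approved.
C: 3/4 of 776546 = 582409.50, rounded up to 582410; 582,410 required, 582,410 in favor — approved.

Not approved — the A shares did not give the required vote.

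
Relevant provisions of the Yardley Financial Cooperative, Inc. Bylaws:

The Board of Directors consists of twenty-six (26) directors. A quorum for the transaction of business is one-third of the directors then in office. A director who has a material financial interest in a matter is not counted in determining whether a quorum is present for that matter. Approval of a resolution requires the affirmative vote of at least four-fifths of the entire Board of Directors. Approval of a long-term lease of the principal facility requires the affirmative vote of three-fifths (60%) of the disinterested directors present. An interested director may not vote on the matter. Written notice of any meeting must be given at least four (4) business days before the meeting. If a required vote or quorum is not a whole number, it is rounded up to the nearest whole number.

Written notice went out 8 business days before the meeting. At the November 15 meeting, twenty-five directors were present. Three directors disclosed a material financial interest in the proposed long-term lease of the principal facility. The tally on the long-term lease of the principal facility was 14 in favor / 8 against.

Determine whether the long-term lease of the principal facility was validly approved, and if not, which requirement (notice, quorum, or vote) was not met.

Valid — all requirements satisfied.

Notice: 8 business days given; 4 required (8 ≥ 4). Satisfied.
Quorum: 25 present, but the 3 interested directors do not count, leaving 22. Quorum is 9. Satisfied.
Vote: the long-term lease of the principal facility requires three-fifths of the disinterested directors present (25 − 3 = 22). 3/5 of 22 = 13.20, rounded up to 14, so 14 affirmative votes are needed; 14 voted in favor. Satisfied.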